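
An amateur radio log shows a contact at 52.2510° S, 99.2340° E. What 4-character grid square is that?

Offset from 180°W / 90°S: lon 279.23°, lat 37.75°.
Field: lon ⌊279.23/20⌋ = 13 → N; lat ⌊37.75/10⌋ = 3 → D.
Square: lon ⌊19.23/2⌋ = 9; lat ⌊7.75/1⌋ = 7.

ND97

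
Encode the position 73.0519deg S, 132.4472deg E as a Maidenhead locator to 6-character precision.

PB66fw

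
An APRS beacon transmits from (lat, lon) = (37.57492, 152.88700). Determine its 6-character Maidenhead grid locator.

QM67kn

Offset from 180°W / 90°S: lon 332.8870°, lat 127.5749°.
Field: lon ⌊332.8870/20⌋ = 16 → Q; lat ⌊127.5749/10⌋ = 12 → M.
Square: lon ⌊12.8870/2⌋ = 6; lat ⌊7.5749/1⌋ = 7.
Subsquare: lon ⌊0.8870/0.0833333⌋ = 10 → k; lat ⌊0.5749/0.0416667⌋ = 13 → n.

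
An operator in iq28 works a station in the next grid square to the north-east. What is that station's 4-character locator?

IQ39

Longitude square 2; +1 → 3.
Latitude square 8; +1 → 9.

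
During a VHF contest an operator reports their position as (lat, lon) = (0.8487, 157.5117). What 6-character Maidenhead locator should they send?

QJ80su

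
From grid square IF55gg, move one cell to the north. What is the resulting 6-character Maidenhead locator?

IF55gh

Latitude subsquare g = 6; +1 → 7 = h.
The longitude characters are unchanged.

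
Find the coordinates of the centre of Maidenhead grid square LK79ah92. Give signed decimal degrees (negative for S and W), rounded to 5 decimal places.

Field L=11, K=10: +11·20° lon, +10·10° lat → SW at lon 40°, lat 10°.
Square 7, 9: +7·2° lon, +9·1° lat → SW at lon 54°, lat 19°.
Subsquare a=0, h=7: +0·0.0833333° lon, +7·0.0416667° lat → SW at lon 54°, lat 19.2917°.
Extended square 9, 2: +9·0.00833333° lon, +2·0.00416667° lat → SW at lon 54.075°, lat 19.3°.
Cell spans 0.00833333° lon × 0.00416667° lat. Centre is SW corner plus half of each.
latitude 19.30208, longitude 54.07917.

19.30208, 54.07917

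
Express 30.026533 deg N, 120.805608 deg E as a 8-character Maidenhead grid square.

PM00ja66

Add 180° to longitude and 90° to latitude: 300.80561, 120.02653.
Field: 300.80561/20 → 15 → P, 120.02653/10 → 12 → M; chars PM.
Square: 0.80561/2 → 0, 0.02653/1 → 0; chars 00.
Subsquare: 0.80561/0.0833333 → 9 → j, 0.02653/0.0416667 → 0 → a; chars ja.
Extended square: 0.05561/0.00833333 → 6, 0.02653/0.00416667 → 6; chars 66.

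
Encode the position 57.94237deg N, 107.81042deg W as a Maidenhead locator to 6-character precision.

DO67cw

Add 180° to longitude and 90° to latitude: 72.1896, 147.9424.
Field: lon ⌊72.1896/20⌋ = 3 → D; lat ⌊147.9424/10⌋ = 14 → O.
Square: lon ⌊12.1896/2⌋ = 6; lat ⌊7.9424/1⌋ = 7.
Subsquare: lon ⌊0.1896/0.0833333⌋ = 2 → c; lat ⌊0.9424/0.0416667⌋ = 22 → w.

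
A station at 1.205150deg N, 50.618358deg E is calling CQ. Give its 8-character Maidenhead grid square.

Shift to the Maidenhead origin (180°W, 90°S): lon 230.61836, lat 91.20515.
Field: 230.61836/20 → 11 → L, 91.20515/10 → 9 → J; chars LJ.
Square: 10.61836/2 → 5, 1.20515/1 → 1; chars 51.
Subsquare: 0.61836/0.0833333 → 7 → h, 0.20515/0.0416667 → 4 → e; chars he.
Extended square: 0.03502/0.00833333 → 4, 0.03848/0.00416667 → 9; chars 49.

LJ51he49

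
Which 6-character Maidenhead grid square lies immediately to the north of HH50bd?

HH50be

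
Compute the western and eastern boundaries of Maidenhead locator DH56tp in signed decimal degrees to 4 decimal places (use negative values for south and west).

-108.4167, -108.3333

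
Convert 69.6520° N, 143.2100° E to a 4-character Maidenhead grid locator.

Add 180° to longitude and 90° to latitude: 323.21, 159.65.
Field: lon ⌊323.21/20⌋ = 16 → Q; lat ⌊159.65/10⌋ = 15 → P.
Square: lon ⌊3.21/2⌋ = 1; lat ⌊9.65/1⌋ = 9.

QP19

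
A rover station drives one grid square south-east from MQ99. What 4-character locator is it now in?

Longitude square 9; +1 → 10, wraps to 0, carry into field.
Longitude field M = 12; +1 → 13 = N.
Latitude square 9; −1 → 8.

NQ08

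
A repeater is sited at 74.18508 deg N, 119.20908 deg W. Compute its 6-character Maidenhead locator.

DQ04je

Shift to the Maidenhead origin (180°W, 90°S): lon 60.7909, lat 164.1851.
Field (20°×10°, letters A–R): 60.7909/20 → 3 → D, 164.1851/10 → 16 → Q; chars DQ.
Square (2°×1°, digits 0–9): 0.7909/2 → 0, 4.1851/1 → 4; chars 04.
Subsquare (5′×2.5′, letters a–x): 0.7909/0.0833333 → 9 → j, 0.1851/0.0416667 → 4 → e; chars je.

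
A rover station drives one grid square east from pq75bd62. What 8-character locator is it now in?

PQ75bd72

Longitude extended square 6; +1 → 7.
The latitude characters are unchanged.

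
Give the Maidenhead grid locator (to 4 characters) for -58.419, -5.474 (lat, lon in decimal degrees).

Shift to the Maidenhead origin (180°W, 90°S): lon 174.53, lat 31.58.
Field (20°×10°, letters A–R): 174.53/20 → 8 → I, 31.58/10 → 3 → D; chars ID.
Square (2°×1°, digits 0–9): 14.53/2 → 7, 1.58/1 → 1; chars 71.

ID71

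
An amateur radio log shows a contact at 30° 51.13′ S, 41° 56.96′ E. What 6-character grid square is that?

LF09xd

Shift to the Maidenhead origin (180°W, 90°S): lon 221.9493, lat 59.1478.
Field: lon ⌊221.9493/20⌋ = 11 → L; lat ⌊59.1478/10⌋ = 5 → F.
Square: lon ⌊1.9493/2⌋ = 0; lat ⌊9.1478/1⌋ = 9.
Subsquare: lon ⌊1.9493/0.0833333⌋ = 23 → x; lat ⌊0.1478/0.0416667⌋ = 3 → d.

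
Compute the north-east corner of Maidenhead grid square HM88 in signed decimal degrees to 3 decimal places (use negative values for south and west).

Field H=7, M=12: +7·20° lon, +12·10° lat → SW at lon -40°, lat 30°.
Square 8, 8: +8·2° lon, +8·1° lat → SW at lon -24°, lat 38°.
Cell spans 2° lon × 1° lat. NE corner is SW corner plus one full cell.
latitude 39.000, longitude -22.000.

39.000, -22.000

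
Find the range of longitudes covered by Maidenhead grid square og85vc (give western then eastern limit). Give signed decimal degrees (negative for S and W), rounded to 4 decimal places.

117.7500, 117.8333

Field O=14, G=6: +14·20° lon, +6·10° lat → SW at lon 100°, lat -30°.
Square 8, 5: +8·2° lon, +5·1° lat → SW at lon 116°, lat -25°.
Subsquare v=21, c=2: +21·0.0833333° lon, +2·0.0416667° lat → SW at lon 117.75°, lat -24.9167°.
Cell spans 0.0833333° lon × 0.0416667° lat.
west 117.7500, east 117.8333.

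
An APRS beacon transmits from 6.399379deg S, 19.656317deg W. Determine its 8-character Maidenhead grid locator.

II03eo14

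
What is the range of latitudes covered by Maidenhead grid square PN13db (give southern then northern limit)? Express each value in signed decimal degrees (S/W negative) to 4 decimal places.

43.0417, 43.0833

Field P=15, N=13: +15·20° lon, +13·10° lat → SW at lon 120°, lat 40°.
Square 1, 3: +1·2° lon, +3·1° lat → SW at lon 122°, lat 43°.
Subsquare d=3, b=1: +3·0.0833333° lon, +1·0.0416667° lat → SW at lon 122.25°, lat 43.0417°.
Cell spans 0.0833333° lon × 0.0416667° lat.
south 43.0417, north 43.0833.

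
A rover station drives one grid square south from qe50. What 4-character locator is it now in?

QD59

Latitude square 0; −1 → -1, wraps to 9, carry into field.
Latitude field E = 4; −1 → 3 = D.
The longitude characters are unchanged.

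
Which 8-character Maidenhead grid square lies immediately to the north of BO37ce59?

Latitude extended square 9; +1 → 10, wraps to 0, carry into subsquare.
Latitude subsquare e = 4; +1 → 5 = f.
The longitude characters are unchanged.

BO37cf50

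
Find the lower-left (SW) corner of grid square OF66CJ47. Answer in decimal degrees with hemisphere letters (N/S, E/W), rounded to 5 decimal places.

Field O=14, F=5: +14·20° lon, +5·10° lat → SW at lon 100°, lat -40°.
Square 6, 6: +6·2° lon, +6·1° lat → SW at lon 112°, lat -34°.
Subsquare c=2, j=9: +2·0.0833333° lon, +9·0.0416667° lat → SW at lon 112.167°, lat -33.625°.
Extended square 4, 7: +4·0.00833333° lon, +7·0.00416667° lat → SW at lon 112.2°, lat -33.5958°.
latitude 33.59583° S, longitude 112.20000° E.

33.59583° S, 112.20000° E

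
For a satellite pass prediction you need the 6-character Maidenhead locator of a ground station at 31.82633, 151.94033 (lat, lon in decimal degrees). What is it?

Offset from 180°W / 90°S: lon 331.9403°, lat 121.8263°.
Field: 331.9403/20 → 16 → Q, 121.8263/10 → 12 → M; chars QM.
Square: 11.9403/2 → 5, 1.8263/1 → 1; chars 51.
Subsquare: 1.9403/0.0833333 → 23 → x, 0.8263/0.0416667 → 19 → t; chars xt.

QM51xt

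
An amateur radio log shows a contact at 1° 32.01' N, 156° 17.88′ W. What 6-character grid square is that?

BJ11um

Offset from 180°W / 90°S: lon 23.7020°, lat 91.5335°.
Field (20°×10°, letters A–R): lon ⌊23.7020/20⌋ = 1 → B; lat ⌊91.5335/10⌋ = 9 → J.
Square (2°×1°, digits 0–9): lon ⌊3.7020/2⌋ = 1; lat ⌊1.5335/1⌋ = 1.
Subsquare (5′×2.5′, letters a–x): lon ⌊1.7020/0.0833333⌋ = 20 → u; lat ⌊0.5335/0.0416667⌋ = 12 → m.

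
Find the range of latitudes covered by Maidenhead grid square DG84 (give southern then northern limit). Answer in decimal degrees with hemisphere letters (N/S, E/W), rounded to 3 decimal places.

26.000° S, 25.000° S

Field D=3, G=6: +3·20° lon, +6·10° lat → SW at lon -120°, lat -30°.
Square 8, 4: +8·2° lon, +4·1° lat → SW at lon -104°, lat -26°.
Cell spans 2° lon × 1° lat.
south 26.000° S, north 25.000° S.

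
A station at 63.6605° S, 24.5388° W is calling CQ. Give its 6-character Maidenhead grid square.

Offset from 180°W / 90°S: lon 155.4612°, lat 26.3395°.
Field: lon ⌊155.4612/20⌋ = 7 → H; lat ⌊26.3395/10⌋ = 2 → C.
Square: lon ⌊15.4612/2⌋ = 7; lat ⌊6.3395/1⌋ = 6.
Subsquare: lon ⌊1.4612/0.0833333⌋ = 17 → r; lat ⌊0.3395/0.0416667⌋ = 8 → i.

HC76ri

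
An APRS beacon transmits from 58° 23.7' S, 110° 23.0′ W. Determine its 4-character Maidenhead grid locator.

Add 180° to longitude and 90° to latitude: 69.62, 31.60.
Field (20°×10°, letters A–R): 69.62/20 → 3 → D, 31.60/10 → 3 → D; chars DD.
Square (2°×1°, digits 0–9): 9.62/2 → 4, 1.60/1 → 1; chars 41.

DD41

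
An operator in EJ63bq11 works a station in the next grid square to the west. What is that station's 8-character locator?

Longitude extended square 1; −1 → 0.
The latitude characters are unchanged.

EJ63bq01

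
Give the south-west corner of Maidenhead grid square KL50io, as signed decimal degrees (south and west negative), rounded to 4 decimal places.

Field K=10, L=11: +10·20° lon, +11·10° lat → SW at lon 20°, lat 20°.
Square 5, 0: +5·2° lon, +0·1° lat → SW at lon 30°, lat 20°.
Subsquare i=8, o=14: +8·0.0833333° lon, +14·0.0416667° lat → SW at lon 30.6667°, lat 20.5833°.
latitude 20.5833, longitude 30.6667.

20.5833, 30.6667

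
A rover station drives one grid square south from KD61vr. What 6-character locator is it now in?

KD61vq

Latitude subsquare r = 17; −1 → 16 = q.
The longitude characters are unchanged.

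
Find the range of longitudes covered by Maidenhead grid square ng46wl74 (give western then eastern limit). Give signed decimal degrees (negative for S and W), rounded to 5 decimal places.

Field N=13, G=6: +13·20° lon, +6·10° lat → SW at lon 80°, lat -30°.
Square 4, 6: +4·2° lon, +6·1° lat → SW at lon 88°, lat -24°.
Subsquare w=22, l=11: +22·0.0833333° lon, +11·0.0416667° lat → SW at lon 89.8333°, lat -23.5417°.
Extended square 7, 4: +7·0.00833333° lon, +4·0.00416667° lat → SW at lon 89.8917°, lat -23.525°.
Cell spans 0.00833333° lon × 0.00416667° lat.
west 89.89167, east 89.90000.

89.89167, 89.90000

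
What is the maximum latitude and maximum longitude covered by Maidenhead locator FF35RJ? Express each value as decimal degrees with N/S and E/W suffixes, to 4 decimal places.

Field F=5, F=5: +5·20° lon, +5·10° lat → SW at lon -80°, lat -40°.
Square 3, 5: +3·2° lon, +5·1° lat → SW at lon -74°, lat -35°.
Subsquare r=17, j=9: +17·0.0833333° lon, +9·0.0416667° lat → SW at lon -72.5833°, lat -34.625°.
Cell spans 0.0833333° lon × 0.0416667° lat. NE corner is SW corner plus one full cell.
latitude 34.5833° S, longitude 72.5000° W.

34.5833° S, 72.5000° W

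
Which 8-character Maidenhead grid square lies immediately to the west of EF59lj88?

EF59lj78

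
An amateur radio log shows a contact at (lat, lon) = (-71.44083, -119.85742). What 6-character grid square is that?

Offset from 180°W / 90°S: lon 60.1426°, lat 18.5592°.
Field: 60.1426/20 → 3 → D, 18.5592/10 → 1 → B; chars DB.
Square: 0.1426/2 → 0, 8.5592/1 → 8; chars 08.
Subsquare: 0.1426/0.0833333 → 1 → b, 0.5592/0.0416667 → 13 → n; chars bn.

DB08bn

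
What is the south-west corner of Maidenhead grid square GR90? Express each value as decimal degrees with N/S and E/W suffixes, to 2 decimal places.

80.00° N, 42.00° W

Field G=6, R=17: +6·20° lon, +17·10° lat → SW at lon -60°, lat 80°.
Square 9, 0: +9·2° lon, +0·1° lat → SW at lon -42°, lat 80°.
latitude 80.00° N, longitude 42.00° W.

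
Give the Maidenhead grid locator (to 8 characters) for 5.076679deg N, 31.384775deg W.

Add 180° to longitude and 90° to latitude: 148.61523, 95.07668.
Field: lon ⌊148.61523/20⌋ = 7 → H; lat ⌊95.07668/10⌋ = 9 → J.
Square: lon ⌊8.61523/2⌋ = 4; lat ⌊5.07668/1⌋ = 5.
Subsquare: lon ⌊0.61523/0.0833333⌋ = 7 → h; lat ⌊0.07668/0.0416667⌋ = 1 → b.
Extended square: lon ⌊0.03189/0.00833333⌋ = 3; lat ⌊0.03501/0.00416667⌋ = 8.

HJ45hb38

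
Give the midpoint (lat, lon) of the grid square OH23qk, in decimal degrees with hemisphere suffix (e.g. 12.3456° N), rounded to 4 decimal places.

Field O=14, H=7: +14·20° lon, +7·10° lat → SW at lon 100°, lat -20°.
Square 2, 3: +2·2° lon, +3·1° lat → SW at lon 104°, lat -17°.
Subsquare q=16, k=10: +16·0.0833333° lon, +10·0.0416667° lat → SW at lon 105.333°, lat -16.5833°.
Cell spans 0.0833333° lon × 0.0416667° lat. Centre is SW corner plus half of each.
latitude 16.5625° S, longitude 105.3750° E.

16.5625° S, 105.3750° E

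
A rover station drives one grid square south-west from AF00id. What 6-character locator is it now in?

Longitude subsquare i = 8; −1 → 7 = h.
Latitude subsquare d = 3; −1 → 2 = c.

AF00hc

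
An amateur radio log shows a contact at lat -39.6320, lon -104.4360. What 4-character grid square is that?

Offset from 180°W / 90°S: lon 75.56°, lat 50.37°.
Field: lon ⌊75.56/20⌋ = 3 → D; lat ⌊50.37/10⌋ = 5 → F.
Square: lon ⌊15.56/2⌋ = 7; lat ⌊0.37/1⌋ = 0.

DF70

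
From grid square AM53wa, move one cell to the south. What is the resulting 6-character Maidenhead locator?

AM52wx

Latitude subsquare a = 0; −1 → -1, wraps to 23 = x, carry into square.
Latitude square 3; −1 → 2.
The longitude characters are unchanged.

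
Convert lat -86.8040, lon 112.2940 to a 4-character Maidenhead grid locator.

OA63

Add 180° to longitude and 90° to latitude: 292.29, 3.20.
Field: lon ⌊292.29/20⌋ = 14 → O; lat ⌊3.20/10⌋ = 0 → A.
Square: lon ⌊12.29/2⌋ = 6; lat ⌊3.20/1⌋ = 3.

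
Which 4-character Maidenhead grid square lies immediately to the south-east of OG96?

PG05

Longitude square 9; +1 → 10, wraps to 0, carry into field.
Longitude field O = 14; +1 → 15 = P.
Latitude square 6; −1 → 5.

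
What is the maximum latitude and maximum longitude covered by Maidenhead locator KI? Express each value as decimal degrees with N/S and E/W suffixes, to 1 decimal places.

Field K=10, I=8: +10·20° lon, +8·10° lat → SW at lon 20°, lat -10°.
Cell spans 20° lon × 10° lat. NE corner is SW corner plus one full cell.
latitude 0.0° N, longitude 40.0° E.

0.0° N, 40.0° E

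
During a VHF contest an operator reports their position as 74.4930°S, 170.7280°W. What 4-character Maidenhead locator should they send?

AB45

Shift to the Maidenhead origin (180°W, 90°S): lon 9.27, lat 15.51.
Field: lon ⌊9.27/20⌋ = 0 → A; lat ⌊15.51/10⌋ = 1 → B.
Square: lon ⌊9.27/2⌋ = 4; lat ⌊5.51/1⌋ = 5.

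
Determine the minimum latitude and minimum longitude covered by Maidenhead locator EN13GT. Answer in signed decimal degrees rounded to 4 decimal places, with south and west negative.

43.7917, -97.5000

Field E=4, N=13: +4·20° lon, +13·10° lat → SW at lon -100°, lat 40°.
Square 1, 3: +1·2° lon, +3·1° lat → SW at lon -98°, lat 43°.
Subsquare g=6, t=19: +6·0.0833333° lon, +19·0.0416667° lat → SW at lon -97.5°, lat 43.7917°.
latitude 43.7917, longitude -97.5000.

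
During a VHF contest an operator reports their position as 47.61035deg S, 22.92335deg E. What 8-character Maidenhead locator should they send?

KE12lj03

Offset from 180°W / 90°S: lon 202.92335°, lat 42.38965°.
Field: 202.92335/20 → 10 → K, 42.38965/10 → 4 → E; chars KE.
Square: 2.92335/2 → 1, 2.38965/1 → 2; chars 12.
Subsquare: 0.92335/0.0833333 → 11 → l, 0.38965/0.0416667 → 9 → j; chars lj.
Extended square: 0.00668/0.00833333 → 0, 0.01465/0.00416667 → 3; chars 03.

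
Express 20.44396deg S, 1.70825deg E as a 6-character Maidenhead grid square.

JG09un

Shift to the Maidenhead origin (180°W, 90°S): lon 181.7082, lat 69.5560.
Field: lon ⌊181.7082/20⌋ = 9 → J; lat ⌊69.5560/10⌋ = 6 → G.
Square: lon ⌊1.7082/2⌋ = 0; lat ⌊9.5560/1⌋ = 9.
Subsquare: lon ⌊1.7082/0.0833333⌋ = 20 → u; lat ⌊0.5560/0.0416667⌋ = 13 → n.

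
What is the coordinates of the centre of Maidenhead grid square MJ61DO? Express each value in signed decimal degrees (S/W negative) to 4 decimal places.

Field M=12, J=9: +12·20° lon, +9·10° lat → SW at lon 60°, lat 0°.
Square 6, 1: +6·2° lon, +1·1° lat → SW at lon 72°, lat 1°.
Subsquare d=3, o=14: +3·0.0833333° lon, +14·0.0416667° lat → SW at lon 72.25°, lat 1.58333°.
Cell spans 0.0833333° lon × 0.0416667° lat. Centre is SW corner plus half of each.
latitude 1.6042, longitude 72.2917.

1.6042, 72.2917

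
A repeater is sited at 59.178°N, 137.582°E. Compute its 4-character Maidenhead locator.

PO89

Add 180° to longitude and 90° to latitude: 317.58, 149.18.
Field (20°×10°, letters A–R): 317.58/20 → 15 → P, 149.18/10 → 14 → O; chars PO.
Square (2°×1°, digits 0–9): 17.58/2 → 8, 9.18/1 → 9; chars 89.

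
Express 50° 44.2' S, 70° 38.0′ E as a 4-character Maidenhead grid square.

MD59

Offset from 180°W / 90°S: lon 250.63°, lat 39.26°.
Field: lon ⌊250.63/20⌋ = 12 → M; lat ⌊39.26/10⌋ = 3 → D.
Square: lon ⌊10.63/2⌋ = 5; lat ⌊9.26/1⌋ = 9.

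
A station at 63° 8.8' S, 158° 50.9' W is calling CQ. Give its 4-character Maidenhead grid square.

BC06

Offset from 180°W / 90°S: lon 21.15°, lat 26.85°.
Field (20°×10°, letters A–R): lon ⌊21.15/20⌋ = 1 → B; lat ⌊26.85/10⌋ = 2 → C.
Square (2°×1°, digits 0–9): lon ⌊1.15/2⌋ = 0; lat ⌊6.85/1⌋ = 6.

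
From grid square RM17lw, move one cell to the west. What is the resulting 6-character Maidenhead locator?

RM17kw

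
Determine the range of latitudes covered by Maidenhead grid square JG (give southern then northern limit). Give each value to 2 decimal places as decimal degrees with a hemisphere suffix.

30.00° S, 20.00° S

Field J=9, G=6: +9·20° lon, +6·10° lat → SW at lon 0°, lat -30°.
Cell spans 20° lon × 10° lat.
south 30.00° S, north 20.00° S.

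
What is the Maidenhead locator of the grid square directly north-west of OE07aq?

Longitude subsquare a = 0; −1 → -1, wraps to 23 = x, carry into square.
Longitude square 0; −1 → -1, wraps to 9, carry into field.
Longitude field O = 14; −1 → 13 = N.
Latitude subsquare q = 16; +1 → 17 = r.

NE97xr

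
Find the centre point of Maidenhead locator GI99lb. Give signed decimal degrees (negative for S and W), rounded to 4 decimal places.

Field G=6, I=8: +6·20° lon, +8·10° lat → SW at lon -60°, lat -10°.
Square 9, 9: +9·2° lon, +9·1° lat → SW at lon -42°, lat -1°.
Subsquare l=11, b=1: +11·0.0833333° lon, +1·0.0416667° lat → SW at lon -41.0833°, lat -0.958333°.
Cell spans 0.0833333° lon × 0.0416667° lat. Centre is SW corner plus half of each.
latitude -0.9375, longitude -41.0417.

-0.9375, -41.0417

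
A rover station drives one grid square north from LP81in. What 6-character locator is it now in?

Latitude subsquare n = 13; +1 → 14 = o.
The longitude characters are unchanged.

LP81io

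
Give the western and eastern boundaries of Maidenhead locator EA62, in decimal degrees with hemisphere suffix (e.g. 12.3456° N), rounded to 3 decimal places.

88.000° W, 86.000° W

Field E=4, A=0: +4·20° lon, +0·10° lat → SW at lon -100°, lat -90°.
Square 6, 2: +6·2° lon, +2·1° lat → SW at lon -88°, lat -88°.
Cell spans 2° lon × 1° lat.
west 88.000° W, east 86.000° W.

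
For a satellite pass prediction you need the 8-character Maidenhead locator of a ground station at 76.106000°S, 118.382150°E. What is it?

OB93ev54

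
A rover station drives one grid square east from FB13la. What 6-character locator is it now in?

Longitude subsquare l = 11; +1 → 12 = m.
The latitude characters are unchanged.

FB13ma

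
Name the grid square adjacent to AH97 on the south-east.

BH06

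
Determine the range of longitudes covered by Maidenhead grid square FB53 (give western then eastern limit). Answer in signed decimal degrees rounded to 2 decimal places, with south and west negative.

Field F=5, B=1: +5·20° lon, +1·10° lat → SW at lon -80°, lat -80°.
Square 5, 3: +5·2° lon, +3·1° lat → SW at lon -70°, lat -77°.
Cell spans 2° lon × 1° lat.
west -70.00, east -68.00.

-70.00, -68.00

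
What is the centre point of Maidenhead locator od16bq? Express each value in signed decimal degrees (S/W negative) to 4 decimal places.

Field O=14, D=3: +14·20° lon, +3·10° lat → SW at lon 100°, lat -60°.
Square 1, 6: +1·2° lon, +6·1° lat → SW at lon 102°, lat -54°.
Subsquare b=1, q=16: +1·0.0833333° lon, +16·0.0416667° lat → SW at lon 102.083°, lat -53.3333°.
Cell spans 0.0833333° lon × 0.0416667° lat. Centre is SW corner plus half of each.
latitude -53.3125, longitude 102.1250.

-53.3125, 102.1250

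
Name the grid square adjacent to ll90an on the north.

LL90ao

Latitude subsquare n = 13; +1 → 14 = o.
The longitude characters are unchanged.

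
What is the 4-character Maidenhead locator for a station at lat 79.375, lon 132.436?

Shift to the Maidenhead origin (180°W, 90°S): lon 312.44, lat 169.38.
Field: 312.44/20 → 15 → P, 169.38/10 → 16 → Q; chars PQ.
Square: 12.44/2 → 6, 9.38/1 → 9; chars 69.

PQ69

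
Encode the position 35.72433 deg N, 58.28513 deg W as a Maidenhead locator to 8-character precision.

Shift to the Maidenhead origin (180°W, 90°S): lon 121.71487, lat 125.72433.
Field: 121.71487/20 → 6 → G, 125.72433/10 → 12 → M; chars GM.
Square: 1.71487/2 → 0, 5.72433/1 → 5; chars 05.
Subsquare: 1.71487/0.0833333 → 20 → u, 0.72433/0.0416667 → 17 → r; chars ur.
Extended square: 0.04820/0.00833333 → 5, 0.01600/0.00416667 → 3; chars 53.

GM05ur53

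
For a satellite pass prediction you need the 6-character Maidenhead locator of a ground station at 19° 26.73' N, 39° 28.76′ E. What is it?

KK99rk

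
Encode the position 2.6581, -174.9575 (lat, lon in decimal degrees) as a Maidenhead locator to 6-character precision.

AJ22mp

Offset from 180°W / 90°S: lon 5.0425°, lat 92.6581°.
Field: lon ⌊5.0425/20⌋ = 0 → A; lat ⌊92.6581/10⌋ = 9 → J.
Square: lon ⌊5.0425/2⌋ = 2; lat ⌊2.6581/1⌋ = 2.
Subsquare: lon ⌊1.0425/0.0833333⌋ = 12 → m; lat ⌊0.6581/0.0416667⌋ = 15 → p.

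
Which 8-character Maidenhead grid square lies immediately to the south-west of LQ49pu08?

LQ49ou97

Longitude extended square 0; −1 → -1, wraps to 9, carry into subsquare.
Longitude subsquare p = 15; −1 → 14 = o.
Latitude extended square 8; −1 → 7.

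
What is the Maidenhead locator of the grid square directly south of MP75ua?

MP74ux

Latitude subsquare a = 0; −1 → -1, wraps to 23 = x, carry into square.
Latitude square 5; −1 → 4.
The longitude characters are unchanged.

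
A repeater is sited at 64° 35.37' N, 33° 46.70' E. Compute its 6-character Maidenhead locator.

Offset from 180°W / 90°S: lon 213.7783°, lat 154.5895°.
Field: lon ⌊213.7783/20⌋ = 10 → K; lat ⌊154.5895/10⌋ = 15 → P.
Square: lon ⌊13.7783/2⌋ = 6; lat ⌊4.5895/1⌋ = 4.
Subsquare: lon ⌊1.7783/0.0833333⌋ = 21 → v; lat ⌊0.5895/0.0416667⌋ = 14 → o.

KP64vo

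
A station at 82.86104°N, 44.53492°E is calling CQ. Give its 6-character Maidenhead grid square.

Add 180° to longitude and 90° to latitude: 224.5349, 172.8610.
Field: 224.5349/20 → 11 → L, 172.8610/10 → 17 → R; chars LR.
Square: 4.5349/2 → 2, 2.8610/1 → 2; chars 22.
Subsquare: 0.5349/0.0833333 → 6 → g, 0.8610/0.0416667 → 20 → u; chars gu.

LR22gu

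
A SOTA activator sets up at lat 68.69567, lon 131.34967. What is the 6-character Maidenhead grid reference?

Shift to the Maidenhead origin (180°W, 90°S): lon 311.3497, lat 158.6957.
Field: 311.3497/20 → 15 → P, 158.6957/10 → 15 → P; chars PP.
Square: 11.3497/2 → 5, 8.6957/1 → 8; chars 58.
Subsquare: 1.3497/0.0833333 → 16 → q, 0.6957/0.0416667 → 16 → q; chars qq.

PP58qq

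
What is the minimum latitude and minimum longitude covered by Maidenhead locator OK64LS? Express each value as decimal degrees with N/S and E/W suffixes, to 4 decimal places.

14.7500° N, 112.9167° E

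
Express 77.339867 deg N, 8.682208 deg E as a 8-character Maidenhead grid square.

JQ47ii11

Add 180° to longitude and 90° to latitude: 188.68221, 167.33987.
Field (20°×10°, letters A–R): lon ⌊188.68221/20⌋ = 9 → J; lat ⌊167.33987/10⌋ = 16 → Q.
Square (2°×1°, digits 0–9): lon ⌊8.68221/2⌋ = 4; lat ⌊7.33987/1⌋ = 7.
Subsquare (5′×2.5′, letters a–x): lon ⌊0.68221/0.0833333⌋ = 8 → i; lat ⌊0.33987/0.0416667⌋ = 8 → i.
Extended square (30″×15″, digits 0–9): lon ⌊0.01554/0.00833333⌋ = 1; lat ⌊0.00653/0.00416667⌋ = 1.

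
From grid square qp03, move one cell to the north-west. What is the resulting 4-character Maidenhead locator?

PP94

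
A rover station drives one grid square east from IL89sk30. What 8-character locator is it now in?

Longitude extended square 3; +1 → 4.
The latitude characters are unchanged.

IL89sk40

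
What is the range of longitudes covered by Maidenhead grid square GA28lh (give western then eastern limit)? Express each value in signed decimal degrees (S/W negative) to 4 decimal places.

-55.0833, -55.0000

Field G=6, A=0: +6·20° lon, +0·10° lat → SW at lon -60°, lat -90°.
Square 2, 8: +2·2° lon, +8·1° lat → SW at lon -56°, lat -82°.
Subsquare l=11, h=7: +11·0.0833333° lon, +7·0.0416667° lat → SW at lon -55.0833°, lat -81.7083°.
Cell spans 0.0833333° lon × 0.0416667° lat.
west -55.0833, east -55.0000.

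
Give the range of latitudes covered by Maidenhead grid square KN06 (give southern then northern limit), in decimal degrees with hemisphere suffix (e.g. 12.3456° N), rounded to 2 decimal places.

46.00° N, 47.00° N

Field K=10, N=13: +10·20° lon, +13·10° lat → SW at lon 20°, lat 40°.
Square 0, 6: +0·2° lon, +6·1° lat → SW at lon 20°, lat 46°.
Cell spans 2° lon × 1° lat.
south 46.00° N, north 47.00° N.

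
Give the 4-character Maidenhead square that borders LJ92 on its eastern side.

MJ02

Longitude square 9; +1 → 10, wraps to 0, carry into field.
Longitude field L = 11; +1 → 12 = M.
The latitude characters are unchanged.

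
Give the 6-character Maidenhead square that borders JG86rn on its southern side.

JG86rm

Latitude subsquare n = 13; −1 → 12 = m.
The longitude characters are unchanged.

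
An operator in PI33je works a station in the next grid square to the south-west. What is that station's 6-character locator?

Longitude subsquare j = 9; −1 → 8 = i.
Latitude subsquare e = 4; −1 → 3 = d.

PI33id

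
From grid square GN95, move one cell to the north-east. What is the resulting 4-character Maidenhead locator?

HN06

Longitude square 9; +1 → 10, wraps to 0, carry into field.
Longitude field G = 6; +1 → 7 = H.
Latitude square 5; +1 → 6.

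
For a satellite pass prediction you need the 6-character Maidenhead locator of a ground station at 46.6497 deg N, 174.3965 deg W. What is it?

AN26tp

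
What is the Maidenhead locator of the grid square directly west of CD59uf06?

Longitude extended square 0; −1 → -1, wraps to 9, carry into subsquare.
Longitude subsquare u = 20; −1 → 19 = t.
The latitude characters are unchanged.

CD59tf96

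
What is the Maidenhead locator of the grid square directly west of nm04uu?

NM04tu

Longitude subsquare u = 20; −1 → 19 = t.
The latitude characters are unchanged.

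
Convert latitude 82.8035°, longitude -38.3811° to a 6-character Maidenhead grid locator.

HR02tt

Offset from 180°W / 90°S: lon 141.6189°, lat 172.8035°.
Field: 141.6189/20 → 7 → H, 172.8035/10 → 17 → R; chars HR.
Square: 1.6189/2 → 0, 2.8035/1 → 2; chars 02.
Subsquare: 1.6189/0.0833333 → 19 → t, 0.8035/0.0416667 → 19 → t; chars tt.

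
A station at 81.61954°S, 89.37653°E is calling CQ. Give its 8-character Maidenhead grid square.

NA48qj51

Add 180° to longitude and 90° to latitude: 269.37653, 8.38046.
Field: lon ⌊269.37653/20⌋ = 13 → N; lat ⌊8.38046/10⌋ = 0 → A.
Square: lon ⌊9.37653/2⌋ = 4; lat ⌊8.38046/1⌋ = 8.
Subsquare: lon ⌊1.37653/0.0833333⌋ = 16 → q; lat ⌊0.38046/0.0416667⌋ = 9 → j.
Extended square: lon ⌊0.04320/0.00833333⌋ = 5; lat ⌊0.00546/0.00416667⌋ = 1.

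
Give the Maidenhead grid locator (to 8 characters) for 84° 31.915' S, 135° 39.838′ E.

PA75tl92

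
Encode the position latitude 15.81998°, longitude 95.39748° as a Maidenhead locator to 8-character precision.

NK75qt76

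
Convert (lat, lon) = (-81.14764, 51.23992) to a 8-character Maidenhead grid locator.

LA58ou84

Shift to the Maidenhead origin (180°W, 90°S): lon 231.23992, lat 8.85236.
Field: lon ⌊231.23992/20⌋ = 11 → L; lat ⌊8.85236/10⌋ = 0 → A.
Square: lon ⌊11.23992/2⌋ = 5; lat ⌊8.85236/1⌋ = 8.
Subsquare: lon ⌊1.23992/0.0833333⌋ = 14 → o; lat ⌊0.85236/0.0416667⌋ = 20 → u.
Extended square: lon ⌊0.07325/0.00833333⌋ = 8; lat ⌊0.01903/0.00416667⌋ = 4.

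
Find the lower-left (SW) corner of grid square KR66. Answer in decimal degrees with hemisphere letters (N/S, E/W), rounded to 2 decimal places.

86.00° N, 32.00° E

Field K=10, R=17: +10·20° lon, +17·10° lat → SW at lon 20°, lat 80°.
Square 6, 6: +6·2° lon, +6·1° lat → SW at lon 32°, lat 86°.
latitude 86.00° N, longitude 32.00° E.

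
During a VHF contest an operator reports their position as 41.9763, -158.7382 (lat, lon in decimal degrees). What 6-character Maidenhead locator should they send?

Offset from 180°W / 90°S: lon 21.2618°, lat 131.9763°.
Field: 21.2618/20 → 1 → B, 131.9763/10 → 13 → N; chars BN.
Square: 1.2618/2 → 0, 1.9763/1 → 1; chars 01.
Subsquare: 1.2618/0.0833333 → 15 → p, 0.9763/0.0416667 → 23 → x; chars px.

BN01px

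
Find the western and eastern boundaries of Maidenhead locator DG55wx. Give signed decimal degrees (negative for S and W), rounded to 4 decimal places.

-108.1667, -108.0833

Field D=3, G=6: +3·20° lon, +6·10° lat → SW at lon -120°, lat -30°.
Square 5, 5: +5·2° lon, +5·1° lat → SW at lon -110°, lat -25°.
Subsquare w=22, x=23: +22·0.0833333° lon, +23·0.0416667° lat → SW at lon -108.167°, lat -24.0417°.
Cell spans 0.0833333° lon × 0.0416667° lat.
west -108.1667, east -108.0833.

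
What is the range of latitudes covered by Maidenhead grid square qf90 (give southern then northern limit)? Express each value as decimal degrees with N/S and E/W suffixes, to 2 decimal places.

Field Q=16, F=5: +16·20° lon, +5·10° lat → SW at lon 140°, lat -40°.
Square 9, 0: +9·2° lon, +0·1° lat → SW at lon 158°, lat -40°.
Cell spans 2° lon × 1° lat.
south 40.00° S, north 39.00° S.

40.00° S, 39.00° S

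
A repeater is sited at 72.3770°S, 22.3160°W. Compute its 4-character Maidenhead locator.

Offset from 180°W / 90°S: lon 157.68°, lat 17.62°.
Field: lon ⌊157.68/20⌋ = 7 → H; lat ⌊17.62/10⌋ = 1 → B.
Square: lon ⌊17.68/2⌋ = 8; lat ⌊7.62/1⌋ = 7.

HB87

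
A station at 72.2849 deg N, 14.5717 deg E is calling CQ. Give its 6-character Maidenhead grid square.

JQ72gg

Shift to the Maidenhead origin (180°W, 90°S): lon 194.5717, lat 162.2849.
Field: 194.5717/20 → 9 → J, 162.2849/10 → 16 → Q; chars JQ.
Square: 14.5717/2 → 7, 2.2849/1 → 2; chars 72.
Subsquare: 0.5717/0.0833333 → 6 → g, 0.2849/0.0416667 → 6 → g; chars gg.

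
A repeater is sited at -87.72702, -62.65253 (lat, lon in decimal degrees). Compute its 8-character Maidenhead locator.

FA82qg15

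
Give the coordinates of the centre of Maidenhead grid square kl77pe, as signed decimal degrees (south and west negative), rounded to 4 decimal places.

Field K=10, L=11: +10·20° lon, +11·10° lat → SW at lon 20°, lat 20°.
Square 7, 7: +7·2° lon, +7·1° lat → SW at lon 34°, lat 27°.
Subsquare p=15, e=4: +15·0.0833333° lon, +4·0.0416667° lat → SW at lon 35.25°, lat 27.1667°.
Cell spans 0.0833333° lon × 0.0416667° lat. Centre is SW corner plus half of each.
latitude 27.1875, longitude 35.2917.

27.1875, 35.2917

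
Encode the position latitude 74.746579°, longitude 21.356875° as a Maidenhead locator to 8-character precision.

KQ04qr29

Offset from 180°W / 90°S: lon 201.35688°, lat 164.74658°.
Field: 201.35688/20 → 10 → K, 164.74658/10 → 16 → Q; chars KQ.
Square: 1.35688/2 → 0, 4.74658/1 → 4; chars 04.
Subsquare: 1.35688/0.0833333 → 16 → q, 0.74658/0.0416667 → 17 → r; chars qr.
Extended square: 0.02354/0.00833333 → 2, 0.03825/0.00416667 → 9; chars 29.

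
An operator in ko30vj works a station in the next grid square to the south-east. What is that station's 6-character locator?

Longitude subsquare v = 21; +1 → 22 = w.
Latitude subsquare j = 9; −1 → 8 = i.

KO30wi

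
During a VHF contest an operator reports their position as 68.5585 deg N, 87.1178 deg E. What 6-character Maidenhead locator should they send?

Shift to the Maidenhead origin (180°W, 90°S): lon 267.1178, lat 158.5585.
Field (20°×10°, letters A–R): lon ⌊267.1178/20⌋ = 13 → N; lat ⌊158.5585/10⌋ = 15 → P.
Square (2°×1°, digits 0–9): lon ⌊7.1178/2⌋ = 3; lat ⌊8.5585/1⌋ = 8.
Subsquare (5′×2.5′, letters a–x): lon ⌊1.1178/0.0833333⌋ = 13 → n; lat ⌊0.5585/0.0416667⌋ = 13 → n.

NP38nn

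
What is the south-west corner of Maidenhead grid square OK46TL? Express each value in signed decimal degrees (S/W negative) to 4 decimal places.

Field O=14, K=10: +14·20° lon, +10·10° lat → SW at lon 100°, lat 10°.
Square 4, 6: +4·2° lon, +6·1° lat → SW at lon 108°, lat 16°.
Subsquare t=19, l=11: +19·0.0833333° lon, +11·0.0416667° lat → SW at lon 109.583°, lat 16.4583°.
latitude 16.4583, longitude 109.5833.

16.4583, 109.5833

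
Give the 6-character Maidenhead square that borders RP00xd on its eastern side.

RP10ad

Longitude subsquare x = 23; +1 → 24, wraps to 0 = a, carry into square.
Longitude square 0; +1 → 1.
The latitude characters are unchanged.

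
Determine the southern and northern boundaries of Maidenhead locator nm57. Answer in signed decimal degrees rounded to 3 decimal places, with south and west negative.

37.000, 38.000

Field N=13, M=12: +13·20° lon, +12·10° lat → SW at lon 80°, lat 30°.
Square 5, 7: +5·2° lon, +7·1° lat → SW at lon 90°, lat 37°.
Cell spans 2° lon × 1° lat.
south 37.000, north 38.000.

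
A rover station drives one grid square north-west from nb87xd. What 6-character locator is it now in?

NB87we

Longitude subsquare x = 23; −1 → 22 = w.
Latitude subsquare d = 3; +1 → 4 = e.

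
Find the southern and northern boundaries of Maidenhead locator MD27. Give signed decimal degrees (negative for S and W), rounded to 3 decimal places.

-53.000, -52.000

Field M=12, D=3: +12·20° lon, +3·10° lat → SW at lon 60°, lat -60°.
Square 2, 7: +2·2° lon, +7·1° lat → SW at lon 64°, lat -53°.
Cell spans 2° lon × 1° lat.
south -53.000, north -52.000.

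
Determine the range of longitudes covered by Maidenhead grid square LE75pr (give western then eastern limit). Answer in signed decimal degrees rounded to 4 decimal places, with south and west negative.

55.2500, 55.3333

Field L=11, E=4: +11·20° lon, +4·10° lat → SW at lon 40°, lat -50°.
Square 7, 5: +7·2° lon, +5·1° lat → SW at lon 54°, lat -45°.
Subsquare p=15, r=17: +15·0.0833333° lon, +17·0.0416667° lat → SW at lon 55.25°, lat -44.2917°.
Cell spans 0.0833333° lon × 0.0416667° lat.
west 55.2500, east 55.3333.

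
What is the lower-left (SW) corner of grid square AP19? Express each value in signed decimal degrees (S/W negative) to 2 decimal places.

69.00, -178.00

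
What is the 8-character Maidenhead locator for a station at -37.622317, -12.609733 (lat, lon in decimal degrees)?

IF32qj60

Shift to the Maidenhead origin (180°W, 90°S): lon 167.39027, lat 52.37768.
Field: 167.39027/20 → 8 → I, 52.37768/10 → 5 → F; chars IF.
Square: 7.39027/2 → 3, 2.37768/1 → 2; chars 32.
Subsquare: 1.39027/0.0833333 → 16 → q, 0.37768/0.0416667 → 9 → j; chars qj.
Extended square: 0.05693/0.00833333 → 6, 0.00268/0.00416667 → 0; chars 60.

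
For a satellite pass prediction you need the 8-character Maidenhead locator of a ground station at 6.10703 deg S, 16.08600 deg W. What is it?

Add 180° to longitude and 90° to latitude: 163.91400, 83.89297.
Field (20°×10°, letters A–R): lon ⌊163.91400/20⌋ = 8 → I; lat ⌊83.89297/10⌋ = 8 → I.
Square (2°×1°, digits 0–9): lon ⌊3.91400/2⌋ = 1; lat ⌊3.89297/1⌋ = 3.
Subsquare (5′×2.5′, letters a–x): lon ⌊1.91400/0.0833333⌋ = 22 → w; lat ⌊0.89297/0.0416667⌋ = 21 → v.
Extended square (30″×15″, digits 0–9): lon ⌊0.08067/0.00833333⌋ = 9; lat ⌊0.01797/0.00416667⌋ = 4.

II13wv94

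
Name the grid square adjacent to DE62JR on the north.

DE62js

Latitude subsquare r = 17; +1 → 18 = s.
The longitude characters are unchanged.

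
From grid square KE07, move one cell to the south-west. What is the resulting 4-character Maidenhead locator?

Longitude square 0; −1 → -1, wraps to 9, carry into field.
Longitude field K = 10; −1 → 9 = J.
Latitude square 7; −1 → 6.

JE96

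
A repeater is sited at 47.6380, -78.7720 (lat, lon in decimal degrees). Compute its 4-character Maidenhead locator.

FN07

Add 180° to longitude and 90° to latitude: 101.23, 137.64.
Field (20°×10°, letters A–R): lon ⌊101.23/20⌋ = 5 → F; lat ⌊137.64/10⌋ = 13 → N.
Square (2°×1°, digits 0–9): lon ⌊1.23/2⌋ = 0; lat ⌊7.64/1⌋ = 7.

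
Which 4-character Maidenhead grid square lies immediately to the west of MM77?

MM67

Longitude square 7; −1 → 6.
The latitude characters are unchanged.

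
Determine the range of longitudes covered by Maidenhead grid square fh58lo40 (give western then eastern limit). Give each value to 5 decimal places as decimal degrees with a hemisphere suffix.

69.05000° W, 69.04167° W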